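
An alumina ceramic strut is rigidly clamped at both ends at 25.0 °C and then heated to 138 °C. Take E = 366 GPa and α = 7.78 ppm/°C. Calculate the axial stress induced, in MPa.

322 MPa

ΔT = 113.0 K. Constrained thermal stress σ = E·α·ΔT = 366.0×10³ MPa × 7.78×10⁻⁶ × 113.0 = 322 MPa (compressive).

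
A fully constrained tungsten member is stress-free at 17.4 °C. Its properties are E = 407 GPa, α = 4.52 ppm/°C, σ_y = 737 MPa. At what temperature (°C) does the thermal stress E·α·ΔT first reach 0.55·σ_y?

E·α·ΔT = 405.4 MPa ⇒ ΔT = 405.4 / (407.0×10³ × 4.52×10⁻⁶) = 220.3 K.
T = 17.4 + 220.3 = 237.7 °C.

238 °C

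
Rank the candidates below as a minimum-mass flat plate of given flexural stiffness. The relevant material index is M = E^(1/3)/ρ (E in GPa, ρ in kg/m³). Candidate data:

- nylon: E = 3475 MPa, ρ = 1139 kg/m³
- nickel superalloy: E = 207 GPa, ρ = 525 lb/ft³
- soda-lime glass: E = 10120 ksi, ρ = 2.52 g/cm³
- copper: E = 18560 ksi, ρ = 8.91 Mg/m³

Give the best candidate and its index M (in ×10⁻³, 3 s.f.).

soda-lime glass, M = 1.63×10⁻³

Normalizing units and computing the index:
  nylon: E = 3.475 GPa, ρ = 1139 kg/m³
  nickel superalloy: E = 207.0 GPa, ρ = 8410 kg/m³
  soda-lime glass: E = 69.77 GPa, ρ = 2520 kg/m³
  copper: E = 128.0 GPa, ρ = 8910 kg/m³
  soda-lime glass: M = 1.63×10⁻³
  nylon: M = 1.33×10⁻³
  nickel superalloy: M = 0.703×10⁻³
  copper: M = 0.566×10⁻³
Soda-lime glass ranks first.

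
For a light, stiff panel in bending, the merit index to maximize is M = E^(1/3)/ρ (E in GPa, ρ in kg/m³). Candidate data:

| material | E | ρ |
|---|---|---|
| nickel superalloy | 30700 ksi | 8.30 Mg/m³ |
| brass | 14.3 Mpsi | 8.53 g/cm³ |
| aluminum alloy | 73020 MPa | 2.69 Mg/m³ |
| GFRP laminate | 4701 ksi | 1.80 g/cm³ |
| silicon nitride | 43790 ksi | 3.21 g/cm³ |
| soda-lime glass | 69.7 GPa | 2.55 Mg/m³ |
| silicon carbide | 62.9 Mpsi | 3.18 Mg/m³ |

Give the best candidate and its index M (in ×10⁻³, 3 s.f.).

After converting to SI:
  nickel superalloy: E = 211.7 GPa, ρ = 8300 kg/m³
  brass: E = 98.60 GPa, ρ = 8530 kg/m³
  aluminum alloy: E = 73.02 GPa, ρ = 2690 kg/m³
  GFRP laminate: E = 32.41 GPa, ρ = 1800 kg/m³
  silicon nitride: E = 301.9 GPa, ρ = 3210 kg/m³
  soda-lime glass: E = 69.70 GPa, ρ = 2550 kg/m³
  silicon carbide: E = 433.7 GPa, ρ = 3180 kg/m³
  silicon carbide: M = 2.38×10⁻³
  silicon nitride: M = 2.09×10⁻³
  GFRP laminate: M = 1.77×10⁻³
  soda-lime glass: M = 1.61×10⁻³
  aluminum alloy: M = 1.55×10⁻³
  nickel superalloy: M = 0.718×10⁻³
  brass: M = 0.542×10⁻³
Silicon carbide has the largest M.

silicon carbide, M = 2.38×10⁻³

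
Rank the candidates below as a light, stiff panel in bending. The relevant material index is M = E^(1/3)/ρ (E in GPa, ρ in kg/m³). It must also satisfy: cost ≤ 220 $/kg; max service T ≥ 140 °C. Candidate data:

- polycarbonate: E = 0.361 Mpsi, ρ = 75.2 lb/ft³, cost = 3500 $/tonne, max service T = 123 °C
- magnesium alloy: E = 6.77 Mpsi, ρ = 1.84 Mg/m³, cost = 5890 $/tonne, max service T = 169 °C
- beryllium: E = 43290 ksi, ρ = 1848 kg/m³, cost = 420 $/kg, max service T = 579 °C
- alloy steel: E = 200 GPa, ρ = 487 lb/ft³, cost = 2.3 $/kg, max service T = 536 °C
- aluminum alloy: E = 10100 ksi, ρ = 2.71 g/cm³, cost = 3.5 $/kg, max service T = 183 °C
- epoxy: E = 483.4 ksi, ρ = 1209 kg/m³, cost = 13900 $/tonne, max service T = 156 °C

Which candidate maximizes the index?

magnesium alloy

Screen on constraints: cost ≤ 220 $/kg; max service T ≥ 140 °C. Survivors: magnesium alloy, alloy steel, aluminum alloy, epoxy.
Normalizing units and computing the index:
  magnesium alloy: E = 46.68 GPa, ρ = 1840 kg/m³
  alloy steel: E = 200.0 GPa, ρ = 7801 kg/m³
  aluminum alloy: E = 69.64 GPa, ρ = 2710 kg/m³
  epoxy: E = 3.333 GPa, ρ = 1209 kg/m³
  magnesium alloy: M = 1.96×10⁻³
  aluminum alloy: M = 1.52×10⁻³
  epoxy: M = 1.24×10⁻³
  alloy steel: M = 0.750×10⁻³
Magnesium alloy has the largest M.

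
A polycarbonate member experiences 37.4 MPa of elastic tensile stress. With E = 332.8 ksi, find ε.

E = 332.8 ksi = 2.295 GPa = 2295 MPa.
ε = σ/E = 37.4 / 2295 = 0.0163.

0.0163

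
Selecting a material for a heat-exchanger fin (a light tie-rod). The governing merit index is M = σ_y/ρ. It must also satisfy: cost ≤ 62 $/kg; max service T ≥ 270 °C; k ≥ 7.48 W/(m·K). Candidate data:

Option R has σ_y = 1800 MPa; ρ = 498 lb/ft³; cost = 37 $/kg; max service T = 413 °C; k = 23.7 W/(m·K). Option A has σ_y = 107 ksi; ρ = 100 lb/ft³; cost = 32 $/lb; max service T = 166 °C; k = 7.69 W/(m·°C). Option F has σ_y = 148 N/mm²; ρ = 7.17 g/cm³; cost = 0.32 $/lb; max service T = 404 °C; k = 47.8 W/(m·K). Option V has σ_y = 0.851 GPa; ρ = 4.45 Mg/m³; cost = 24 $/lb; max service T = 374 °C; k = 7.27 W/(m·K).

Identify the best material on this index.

Screen on constraints: cost ≤ 62 $/kg; max service T ≥ 270 °C; k ≥ 7.48 W/(m·K). Survivors: option R, option F.
After converting to SI:
  option R: σ_y = 1800 MPa, ρ = 7977 kg/m³
  option F: σ_y = 148.0 MPa, ρ = 7170 kg/m³
  option R: M = 226 kN·m/kg
  option F: M = 20.6 kN·m/kg
Option R has the largest M.

option R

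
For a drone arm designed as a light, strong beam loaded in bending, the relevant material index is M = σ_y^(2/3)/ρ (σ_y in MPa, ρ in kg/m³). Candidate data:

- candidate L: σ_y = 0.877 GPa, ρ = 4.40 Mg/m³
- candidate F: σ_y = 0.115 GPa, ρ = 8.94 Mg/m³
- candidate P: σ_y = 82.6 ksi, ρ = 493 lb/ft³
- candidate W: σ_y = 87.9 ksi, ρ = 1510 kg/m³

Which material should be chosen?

Convert each candidate to consistent units, then evaluate M:
  candidate L: σ_y = 877.0 MPa, ρ = 4400 kg/m³
  candidate F: σ_y = 115.0 MPa, ρ = 8940 kg/m³
  candidate P: σ_y = 569.5 MPa, ρ = 7897 kg/m³
  candidate W: σ_y = 606.0 MPa, ρ = 1510 kg/m³
  candidate W: M = 47.4×10⁻³
  candidate L: M = 20.8×10⁻³
  candidate P: M = 8.70×10⁻³
  candidate F: M = 2.65×10⁻³
The maximum is for candidate W.

candidate W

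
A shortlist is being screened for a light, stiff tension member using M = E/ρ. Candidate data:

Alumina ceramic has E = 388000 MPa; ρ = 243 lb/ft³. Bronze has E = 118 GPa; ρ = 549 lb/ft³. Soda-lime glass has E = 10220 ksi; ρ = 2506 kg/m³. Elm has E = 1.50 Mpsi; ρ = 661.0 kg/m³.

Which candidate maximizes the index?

alumina ceramic

Normalizing units and computing the index:
  alumina ceramic: E = 388.0 GPa, ρ = 3892 kg/m³
  bronze: E = 118.0 GPa, ρ = 8794 kg/m³
  soda-lime glass: E = 70.46 GPa, ρ = 2506 kg/m³
  elm: E = 10.34 GPa, ρ = 661.0 kg/m³
  alumina ceramic: M = 99.7 MN·m/kg
  soda-lime glass: M = 28.1 MN·m/kg
  elm: M = 15.6 MN·m/kg
  bronze: M = 13.4 MN·m/kg
Alumina ceramic has the largest M.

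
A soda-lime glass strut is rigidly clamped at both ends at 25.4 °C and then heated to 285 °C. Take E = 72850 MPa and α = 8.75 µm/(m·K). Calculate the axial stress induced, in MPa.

165 MPa

E = 72850 MPa = 72.85 GPa.
ΔT = 259.6 K. Constrained thermal stress σ = E·α·ΔT = 72.85×10³ MPa × 8.75×10⁻⁶ × 259.6 = 165 MPa (compressive).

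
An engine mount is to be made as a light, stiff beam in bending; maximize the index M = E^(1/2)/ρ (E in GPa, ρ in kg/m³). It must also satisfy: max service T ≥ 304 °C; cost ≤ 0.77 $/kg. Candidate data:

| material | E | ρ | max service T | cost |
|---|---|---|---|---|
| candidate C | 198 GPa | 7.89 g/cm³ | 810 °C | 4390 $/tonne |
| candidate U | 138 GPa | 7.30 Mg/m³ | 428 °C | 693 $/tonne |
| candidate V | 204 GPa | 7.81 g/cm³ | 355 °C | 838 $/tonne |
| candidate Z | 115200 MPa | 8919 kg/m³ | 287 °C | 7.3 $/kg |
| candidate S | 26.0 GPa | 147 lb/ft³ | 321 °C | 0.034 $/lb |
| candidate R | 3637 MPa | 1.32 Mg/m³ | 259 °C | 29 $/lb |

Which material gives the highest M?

candidate S

Screen on constraints: max service T ≥ 304 °C; cost ≤ 0.77 $/kg. Survivors: candidate U, candidate S.
Convert each candidate to consistent units, then evaluate M:
  candidate U: E = 138.0 GPa, ρ = 7300 kg/m³
  candidate S: E = 26.00 GPa, ρ = 2355 kg/m³
  candidate S: M = 2.17×10⁻³
  candidate U: M = 1.61×10⁻³
The maximum is for candidate S.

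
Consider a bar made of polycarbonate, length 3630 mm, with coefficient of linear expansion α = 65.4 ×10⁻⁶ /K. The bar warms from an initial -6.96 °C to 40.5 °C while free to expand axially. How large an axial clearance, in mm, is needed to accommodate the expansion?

ΔT = 40.5 − (-6.96) = 47.46 K.
ΔL = α·L₀·ΔT = 65.4×10⁻⁶ × 3630 mm × 47.46 K = 11.3 mm.

11.3 mm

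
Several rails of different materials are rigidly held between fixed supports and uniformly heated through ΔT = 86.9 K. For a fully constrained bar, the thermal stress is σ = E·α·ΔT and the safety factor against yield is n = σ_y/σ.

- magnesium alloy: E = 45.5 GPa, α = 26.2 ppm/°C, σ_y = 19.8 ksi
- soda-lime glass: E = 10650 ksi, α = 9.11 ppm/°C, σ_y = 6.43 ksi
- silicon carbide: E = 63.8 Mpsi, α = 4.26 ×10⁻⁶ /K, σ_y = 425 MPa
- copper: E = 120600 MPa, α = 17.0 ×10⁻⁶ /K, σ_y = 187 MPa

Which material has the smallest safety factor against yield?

soda-lime glass

With everything in SI (GPa, ×10⁻⁶/K, MPa):
  magnesium alloy: E = 45.50, α = 26.2, σ_y = 136.5 → σ = 104 MPa, n = 1.32
  soda-lime glass: E = 73.43, α = 9.11, σ_y = 44.33 → σ = 58.1 MPa, n = 0.763
  silicon carbide: E = 439.9, α = 4.26, σ_y = 425.0 → σ = 163 MPa, n = 2.61
  copper: E = 120.6, α = 17.0, σ_y = 187.0 → σ = 178 MPa, n = 1.05
Smallest n: soda-lime glass with n = 0.763.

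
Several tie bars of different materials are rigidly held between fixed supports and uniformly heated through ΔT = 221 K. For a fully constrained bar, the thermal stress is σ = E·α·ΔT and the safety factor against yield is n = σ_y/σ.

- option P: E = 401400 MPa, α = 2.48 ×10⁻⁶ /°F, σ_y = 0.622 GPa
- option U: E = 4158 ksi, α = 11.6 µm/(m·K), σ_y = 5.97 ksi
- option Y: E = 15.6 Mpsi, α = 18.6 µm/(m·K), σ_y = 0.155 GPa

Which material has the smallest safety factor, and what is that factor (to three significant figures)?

option Y, n = 0.351

With everything in SI (GPa, ×10⁻⁶/K, MPa):
  option P: E = 401.4, α = 4.46, σ_y = 622.0 → σ = 396 MPa, n = 1.57
  option U: E = 28.67, α = 11.6, σ_y = 41.16 → σ = 73.5 MPa, n = 0.560
  option Y: E = 107.6, α = 18.6, σ_y = 155.0 → σ = 442 MPa, n = 0.351
Option Y has the lowest safety factor, n = 0.351.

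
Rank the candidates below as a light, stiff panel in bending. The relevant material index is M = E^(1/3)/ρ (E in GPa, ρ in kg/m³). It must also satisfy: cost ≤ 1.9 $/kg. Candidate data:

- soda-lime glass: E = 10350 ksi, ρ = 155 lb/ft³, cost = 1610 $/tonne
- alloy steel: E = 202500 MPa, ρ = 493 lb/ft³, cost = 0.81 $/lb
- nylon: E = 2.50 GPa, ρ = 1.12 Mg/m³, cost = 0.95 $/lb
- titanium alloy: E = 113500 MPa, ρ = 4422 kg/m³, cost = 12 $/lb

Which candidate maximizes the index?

soda-lime glass

Screen on constraints: cost ≤ 1.9 $/kg. Survivors: soda-lime glass, alloy steel.
Convert each candidate to consistent units, then evaluate M:
  soda-lime glass: E = 71.36 GPa, ρ = 2483 kg/m³
  alloy steel: E = 202.5 GPa, ρ = 7897 kg/m³
  soda-lime glass: M = 1.67×10⁻³
  alloy steel: M = 0.744×10⁻³
The maximum is for soda-lime glass.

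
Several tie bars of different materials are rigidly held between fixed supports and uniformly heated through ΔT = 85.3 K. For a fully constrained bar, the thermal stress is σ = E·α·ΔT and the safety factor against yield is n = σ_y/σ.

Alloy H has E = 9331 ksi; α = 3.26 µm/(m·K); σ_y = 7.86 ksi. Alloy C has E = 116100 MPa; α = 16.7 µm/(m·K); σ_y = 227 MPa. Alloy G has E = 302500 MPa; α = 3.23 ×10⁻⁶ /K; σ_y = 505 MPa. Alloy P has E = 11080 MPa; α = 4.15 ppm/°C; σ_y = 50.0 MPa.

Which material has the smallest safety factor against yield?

alloy C

Per material, after unit conversion:
  alloy H: E = 64.33, α = 3.26, σ_y = 54.19 → σ = 17.9 MPa, n = 3.03
  alloy C: E = 116.1, α = 16.7, σ_y = 227.0 → σ = 165 MPa, n = 1.37
  alloy G: E = 302.5, α = 3.23, σ_y = 505.0 → σ = 83.3 MPa, n = 6.06
  alloy P: E = 11.08, α = 4.15, σ_y = 50.00 → σ = 3.92 MPa, n = 12.7
The minimum is alloy C at n = 1.37.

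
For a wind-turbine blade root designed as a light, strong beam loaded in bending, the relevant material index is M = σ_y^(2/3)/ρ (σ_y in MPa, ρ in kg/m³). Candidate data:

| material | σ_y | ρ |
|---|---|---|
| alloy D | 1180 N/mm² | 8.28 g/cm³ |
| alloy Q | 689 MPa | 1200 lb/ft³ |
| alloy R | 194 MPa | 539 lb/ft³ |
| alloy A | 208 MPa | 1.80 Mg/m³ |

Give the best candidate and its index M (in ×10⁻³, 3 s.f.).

alloy A, M = 19.5×10⁻³

Normalizing units and computing the index:
  alloy D: σ_y = 1180 MPa, ρ = 8280 kg/m³
  alloy Q: σ_y = 689.0 MPa, ρ = 19220 kg/m³
  alloy R: σ_y = 194.0 MPa, ρ = 8634 kg/m³
  alloy A: σ_y = 208.0 MPa, ρ = 1800 kg/m³
  alloy A: M = 19.5×10⁻³
  alloy D: M = 13.5×10⁻³
  alloy Q: M = 4.06×10⁻³
  alloy R: M = 3.88×10⁻³
Alloy A has the largest M.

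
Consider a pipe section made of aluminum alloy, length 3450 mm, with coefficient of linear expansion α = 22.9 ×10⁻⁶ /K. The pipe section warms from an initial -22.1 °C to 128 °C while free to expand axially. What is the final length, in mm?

3461.9 mm

ΔT = 128 − (-22.1) = 150.1 K.
ΔL = α·L₀·ΔT = 22.9×10⁻⁶ × 3450 mm × 150.1 K = 11.9 mm.
L = L₀ + ΔL = 3450 + 11.9 = 3461.9 mm.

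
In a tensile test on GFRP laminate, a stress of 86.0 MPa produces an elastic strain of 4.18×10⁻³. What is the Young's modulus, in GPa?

E = σ/ε = 86.0 MPa / 4.18×10⁻³ = 20570 MPa = 20.6 GPa.

20.6 GPa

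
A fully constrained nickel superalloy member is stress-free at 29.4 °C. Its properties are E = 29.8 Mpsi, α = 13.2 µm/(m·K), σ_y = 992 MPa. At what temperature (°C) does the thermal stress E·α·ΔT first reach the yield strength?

395 °C

E = 29.8 Mpsi = 205.5 GPa.
E·α·ΔT = 992.0 MPa ⇒ ΔT = 992.0 / (205.5×10³ × 13.2×10⁻⁶) = 365.8 K.
T = 29.4 + 365.8 = 395.2 °C.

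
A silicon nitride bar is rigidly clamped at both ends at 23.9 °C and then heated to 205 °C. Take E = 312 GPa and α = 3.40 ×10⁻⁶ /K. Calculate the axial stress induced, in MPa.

192 MPa

ΔT = 181.1 K. Constrained thermal stress σ = E·α·ΔT = 312.0×10³ MPa × 3.40×10⁻⁶ × 181.1 = 192 MPa (compressive).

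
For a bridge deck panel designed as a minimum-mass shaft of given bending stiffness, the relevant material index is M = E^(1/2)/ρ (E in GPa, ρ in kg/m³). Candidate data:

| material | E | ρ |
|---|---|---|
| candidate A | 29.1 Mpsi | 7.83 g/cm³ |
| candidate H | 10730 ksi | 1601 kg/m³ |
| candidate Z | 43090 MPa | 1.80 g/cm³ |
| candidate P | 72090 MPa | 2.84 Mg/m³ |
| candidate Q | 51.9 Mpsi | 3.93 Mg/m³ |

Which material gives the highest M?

In SI units:
  candidate A: E = 200.6 GPa, ρ = 7830 kg/m³
  candidate H: E = 73.98 GPa, ρ = 1601 kg/m³
  candidate Z: E = 43.09 GPa, ρ = 1800 kg/m³
  candidate P: E = 72.09 GPa, ρ = 2840 kg/m³
  candidate Q: E = 357.8 GPa, ρ = 3930 kg/m³
  candidate H: M = 5.37×10⁻³
  candidate Q: M = 4.81×10⁻³
  candidate Z: M = 3.65×10⁻³
  candidate P: M = 2.99×10⁻³
  candidate A: M = 1.81×10⁻³
Candidate H has the largest M.

candidate H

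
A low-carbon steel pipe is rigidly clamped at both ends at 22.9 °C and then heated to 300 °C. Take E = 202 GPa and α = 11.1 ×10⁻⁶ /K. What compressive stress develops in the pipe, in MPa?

ΔT = 277.1 K. Constrained thermal stress σ = E·α·ΔT = 202.0×10³ MPa × 11.1×10⁻⁶ × 277.1 = 621 MPa (compressive).

621 MPa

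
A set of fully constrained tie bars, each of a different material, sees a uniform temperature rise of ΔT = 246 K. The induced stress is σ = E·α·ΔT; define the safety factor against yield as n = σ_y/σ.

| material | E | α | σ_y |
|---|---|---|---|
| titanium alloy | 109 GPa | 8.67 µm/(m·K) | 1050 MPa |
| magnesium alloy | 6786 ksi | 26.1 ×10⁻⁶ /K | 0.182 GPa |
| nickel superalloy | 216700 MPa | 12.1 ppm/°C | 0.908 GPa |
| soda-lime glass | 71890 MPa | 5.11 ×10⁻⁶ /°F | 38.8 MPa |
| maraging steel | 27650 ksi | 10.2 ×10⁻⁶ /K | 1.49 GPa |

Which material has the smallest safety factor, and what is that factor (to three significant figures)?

Per material, after unit conversion:
  titanium alloy: E = 109.0, α = 8.67, σ_y = 1050 → σ = 232 MPa, n = 4.52
  magnesium alloy: E = 46.79, α = 26.1, σ_y = 182.0 → σ = 300 MPa, n = 0.606
  nickel superalloy: E = 216.7, α = 12.1, σ_y = 908.0 → σ = 645 MPa, n = 1.41
  soda-lime glass: E = 71.89, α = 9.20, σ_y = 38.80 → σ = 163 MPa, n = 0.239
  maraging steel: E = 190.6, α = 10.2, σ_y = 1490 → σ = 478 MPa, n = 3.11
Soda-lime glass has the lowest safety factor, n = 0.239.

soda-lime glass, n = 0.239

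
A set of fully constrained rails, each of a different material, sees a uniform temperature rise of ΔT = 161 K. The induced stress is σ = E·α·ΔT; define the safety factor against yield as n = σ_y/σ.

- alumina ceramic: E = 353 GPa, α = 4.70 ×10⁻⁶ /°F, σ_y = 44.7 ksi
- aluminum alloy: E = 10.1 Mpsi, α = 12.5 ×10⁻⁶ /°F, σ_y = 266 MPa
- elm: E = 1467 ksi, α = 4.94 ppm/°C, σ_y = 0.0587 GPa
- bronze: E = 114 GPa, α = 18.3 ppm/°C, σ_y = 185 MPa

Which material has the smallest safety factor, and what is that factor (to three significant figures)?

bronze, n = 0.551

With everything in SI (GPa, ×10⁻⁶/K, MPa):
  alumina ceramic: E = 353.0, α = 8.46, σ_y = 308.2 → σ = 481 MPa, n = 0.641
  aluminum alloy: E = 69.64, α = 22.5, σ_y = 266.0 → σ = 252 MPa, n = 1.05
  elm: E = 10.11, α = 4.94, σ_y = 58.70 → σ = 8.04 MPa, n = 7.30
  bronze: E = 114.0, α = 18.3, σ_y = 185.0 → σ = 336 MPa, n = 0.551
Bronze has the lowest safety factor, n = 0.551.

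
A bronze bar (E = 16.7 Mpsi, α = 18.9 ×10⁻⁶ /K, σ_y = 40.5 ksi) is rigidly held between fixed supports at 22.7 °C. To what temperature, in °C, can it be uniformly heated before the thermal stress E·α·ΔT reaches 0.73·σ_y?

E = 16.7 Mpsi = 115.1 GPa.
σ_y = 40.5 ksi = 279.2 MPa.
E·α·ΔT = 203.8 MPa ⇒ ΔT = 203.8 / (115.1×10³ × 18.9×10⁻⁶) = 93.67 K.
T = 22.7 + 93.67 = 116.4 °C.

116 °C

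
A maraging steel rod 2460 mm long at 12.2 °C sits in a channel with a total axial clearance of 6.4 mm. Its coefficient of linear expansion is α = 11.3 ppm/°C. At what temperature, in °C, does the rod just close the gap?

242 °C

α·L₀·ΔT = 6.4 mm ⇒ ΔT = 6.4 / (11.3×10⁻⁶ × 2460.0) = 230.2 K.
T = 12.2 + 230.2 = 242.4 °C.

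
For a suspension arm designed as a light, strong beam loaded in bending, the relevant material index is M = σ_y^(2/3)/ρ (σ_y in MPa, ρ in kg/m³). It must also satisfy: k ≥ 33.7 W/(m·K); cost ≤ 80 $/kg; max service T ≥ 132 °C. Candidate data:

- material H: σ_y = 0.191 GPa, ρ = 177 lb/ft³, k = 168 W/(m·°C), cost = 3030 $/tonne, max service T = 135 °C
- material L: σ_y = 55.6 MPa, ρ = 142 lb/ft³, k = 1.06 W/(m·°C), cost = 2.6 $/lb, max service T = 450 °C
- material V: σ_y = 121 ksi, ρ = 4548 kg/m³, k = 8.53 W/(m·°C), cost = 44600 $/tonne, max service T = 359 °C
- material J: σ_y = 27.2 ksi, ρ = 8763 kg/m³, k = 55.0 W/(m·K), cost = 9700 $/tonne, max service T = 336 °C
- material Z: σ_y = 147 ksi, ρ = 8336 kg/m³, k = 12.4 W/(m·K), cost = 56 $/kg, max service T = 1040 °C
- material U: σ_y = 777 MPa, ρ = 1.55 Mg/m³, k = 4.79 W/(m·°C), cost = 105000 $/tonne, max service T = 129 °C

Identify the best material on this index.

material H

Screen on constraints: k ≥ 33.7 W/(m·K); cost ≤ 80 $/kg; max service T ≥ 132 °C. Survivors: material H, material J.
In SI units:
  material H: σ_y = 191.0 MPa, ρ = 2835 kg/m³
  material J: σ_y = 187.5 MPa, ρ = 8763 kg/m³
  material H: M = 11.7×10⁻³
  material J: M = 3.74×10⁻³
Material H has the largest M.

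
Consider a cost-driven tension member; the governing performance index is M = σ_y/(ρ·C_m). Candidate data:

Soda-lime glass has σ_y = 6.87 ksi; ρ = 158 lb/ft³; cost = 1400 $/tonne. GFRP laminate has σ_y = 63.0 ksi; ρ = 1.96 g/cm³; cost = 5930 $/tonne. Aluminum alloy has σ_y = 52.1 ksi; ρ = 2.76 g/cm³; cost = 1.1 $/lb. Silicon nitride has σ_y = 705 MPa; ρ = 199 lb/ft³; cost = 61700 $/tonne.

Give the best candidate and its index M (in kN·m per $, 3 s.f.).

aluminum alloy, M = 53.7 kN·m per $

Convert each candidate to consistent units, then evaluate M:
  soda-lime glass: σ_y = 47.37 MPa, ρ = 2531 kg/m³, cost = 1.400 $/kg
  GFRP laminate: σ_y = 434.4 MPa, ρ = 1960 kg/m³, cost = 5.930 $/kg
  aluminum alloy: σ_y = 359.2 MPa, ρ = 2760 kg/m³, cost = 2.425 $/kg
  silicon nitride: σ_y = 705.0 MPa, ρ = 3188 kg/m³, cost = 61.70 $/kg
  aluminum alloy: M = 53.7 kN·m per $
  GFRP laminate: M = 37.4 kN·m per $
  soda-lime glass: M = 13.4 kN·m per $
  silicon nitride: M = 3.58 kN·m per $
Highest index: aluminum alloy.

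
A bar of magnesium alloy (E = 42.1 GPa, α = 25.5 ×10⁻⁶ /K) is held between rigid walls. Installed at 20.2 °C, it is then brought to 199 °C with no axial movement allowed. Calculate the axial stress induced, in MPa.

ΔT = 178.8 K. Constrained thermal stress σ = E·α·ΔT = 42.10×10³ MPa × 25.5×10⁻⁶ × 178.8 = 192 MPa (compressive).

192 MPa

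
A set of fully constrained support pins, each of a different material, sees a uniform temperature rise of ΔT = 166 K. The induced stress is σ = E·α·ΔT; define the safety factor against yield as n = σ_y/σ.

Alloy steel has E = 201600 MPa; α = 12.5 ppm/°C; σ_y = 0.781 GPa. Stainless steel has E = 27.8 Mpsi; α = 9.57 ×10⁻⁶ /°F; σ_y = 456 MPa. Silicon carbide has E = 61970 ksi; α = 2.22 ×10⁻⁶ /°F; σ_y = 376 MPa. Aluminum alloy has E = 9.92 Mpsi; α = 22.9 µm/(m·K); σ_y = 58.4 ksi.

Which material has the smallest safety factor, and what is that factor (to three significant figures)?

stainless steel, n = 0.832

In consistent units (E in GPa, α in ×10⁻⁶/K, σ_y in MPa):
  alloy steel: E = 201.6, α = 12.5, σ_y = 781.0 → σ = 418 MPa, n = 1.87
  stainless steel: E = 191.7, α = 17.2, σ_y = 456.0 → σ = 548 MPa, n = 0.832
  silicon carbide: E = 427.3, α = 4.00, σ_y = 376.0 → σ = 283 MPa, n = 1.33
  aluminum alloy: E = 68.40, α = 22.9, σ_y = 402.7 → σ = 260 MPa, n = 1.55
Smallest n: stainless steel with n = 0.832.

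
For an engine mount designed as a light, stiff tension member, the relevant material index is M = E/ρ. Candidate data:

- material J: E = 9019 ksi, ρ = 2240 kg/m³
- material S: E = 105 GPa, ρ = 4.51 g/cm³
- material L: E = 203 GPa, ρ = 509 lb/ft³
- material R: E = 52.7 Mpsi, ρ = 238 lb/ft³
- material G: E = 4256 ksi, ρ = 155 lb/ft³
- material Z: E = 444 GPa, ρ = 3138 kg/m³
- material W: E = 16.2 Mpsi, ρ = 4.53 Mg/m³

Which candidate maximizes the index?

material Z

After converting to SI:
  material J: E = 62.18 GPa, ρ = 2240 kg/m³
  material S: E = 105.0 GPa, ρ = 4510 kg/m³
  material L: E = 203.0 GPa, ρ = 8153 kg/m³
  material R: E = 363.4 GPa, ρ = 3812 kg/m³
  material G: E = 29.34 GPa, ρ = 2483 kg/m³
  material Z: E = 444.0 GPa, ρ = 3138 kg/m³
  material W: E = 111.7 GPa, ρ = 4530 kg/m³
  material Z: M = 141 MN·m/kg
  material R: M = 95.3 MN·m/kg
  material J: M = 27.8 MN·m/kg
  material L: M = 24.9 MN·m/kg
  material W: M = 24.7 MN·m/kg
  material S: M = 23.3 MN·m/kg
  material G: M = 11.8 MN·m/kg
Highest index: material Z.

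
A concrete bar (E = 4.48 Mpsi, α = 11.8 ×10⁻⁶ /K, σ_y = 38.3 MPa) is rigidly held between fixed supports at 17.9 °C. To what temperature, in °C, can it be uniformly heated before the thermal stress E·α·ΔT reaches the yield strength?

123 °C

E = 4.48 Mpsi = 30.89 GPa.
E·α·ΔT = 38.30 MPa ⇒ ΔT = 38.30 / (30.89×10³ × 11.8×10⁻⁶) = 105.1 K.
T = 17.9 + 105.1 = 123.0 °C.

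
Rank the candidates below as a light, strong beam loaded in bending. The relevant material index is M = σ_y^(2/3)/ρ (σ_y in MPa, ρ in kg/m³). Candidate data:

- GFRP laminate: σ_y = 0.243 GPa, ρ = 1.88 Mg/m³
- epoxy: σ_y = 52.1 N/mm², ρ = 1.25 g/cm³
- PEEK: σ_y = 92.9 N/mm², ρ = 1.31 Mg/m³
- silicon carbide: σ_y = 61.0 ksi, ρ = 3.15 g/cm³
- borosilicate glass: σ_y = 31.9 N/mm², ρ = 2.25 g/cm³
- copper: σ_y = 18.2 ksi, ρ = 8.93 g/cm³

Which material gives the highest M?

After converting to SI:
  GFRP laminate: σ_y = 243.0 MPa, ρ = 1880 kg/m³
  epoxy: σ_y = 52.10 MPa, ρ = 1250 kg/m³
  PEEK: σ_y = 92.90 MPa, ρ = 1310 kg/m³
  silicon carbide: σ_y = 420.6 MPa, ρ = 3150 kg/m³
  borosilicate glass: σ_y = 31.90 MPa, ρ = 2250 kg/m³
  copper: σ_y = 125.5 MPa, ρ = 8930 kg/m³
  GFRP laminate: M = 20.7×10⁻³
  silicon carbide: M = 17.8×10⁻³
  PEEK: M = 15.7×10⁻³
  epoxy: M = 11.2×10⁻³
  borosilicate glass: M = 4.47×10⁻³
  copper: M = 2.81×10⁻³
GFRP laminate has the largest M.

GFRP laminate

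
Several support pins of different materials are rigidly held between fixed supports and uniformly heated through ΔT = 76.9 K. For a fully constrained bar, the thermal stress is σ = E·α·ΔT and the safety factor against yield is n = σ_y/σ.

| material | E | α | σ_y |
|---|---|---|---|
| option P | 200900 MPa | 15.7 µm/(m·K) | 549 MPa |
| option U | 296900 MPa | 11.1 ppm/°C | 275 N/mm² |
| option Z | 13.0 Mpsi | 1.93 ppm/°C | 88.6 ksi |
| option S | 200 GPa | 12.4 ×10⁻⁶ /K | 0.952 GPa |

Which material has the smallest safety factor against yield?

option U

Per material, after unit conversion:
  option P: E = 200.9, α = 15.7, σ_y = 549.0 → σ = 243 MPa, n = 2.26
  option U: E = 296.9, α = 11.1, σ_y = 275.0 → σ = 253 MPa, n = 1.09
  option Z: E = 89.63, α = 1.93, σ_y = 610.9 → σ = 13.3 MPa, n = 45.9
  option S: E = 200.0, α = 12.4, σ_y = 952.0 → σ = 191 MPa, n = 4.99
The minimum is option U at n = 1.09.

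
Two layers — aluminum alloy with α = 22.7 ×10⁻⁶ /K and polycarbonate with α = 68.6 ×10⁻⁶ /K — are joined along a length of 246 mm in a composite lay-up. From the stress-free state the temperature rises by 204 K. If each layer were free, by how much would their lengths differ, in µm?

Δα = |22.7 − 68.6|×10⁻⁶/K = 45.9×10⁻⁶/K.
ΔL_mismatch = Δα·L·ΔT = 45.9×10⁻⁶ × 246.0 mm × 204.0 K = 2300 µm.

2300 µm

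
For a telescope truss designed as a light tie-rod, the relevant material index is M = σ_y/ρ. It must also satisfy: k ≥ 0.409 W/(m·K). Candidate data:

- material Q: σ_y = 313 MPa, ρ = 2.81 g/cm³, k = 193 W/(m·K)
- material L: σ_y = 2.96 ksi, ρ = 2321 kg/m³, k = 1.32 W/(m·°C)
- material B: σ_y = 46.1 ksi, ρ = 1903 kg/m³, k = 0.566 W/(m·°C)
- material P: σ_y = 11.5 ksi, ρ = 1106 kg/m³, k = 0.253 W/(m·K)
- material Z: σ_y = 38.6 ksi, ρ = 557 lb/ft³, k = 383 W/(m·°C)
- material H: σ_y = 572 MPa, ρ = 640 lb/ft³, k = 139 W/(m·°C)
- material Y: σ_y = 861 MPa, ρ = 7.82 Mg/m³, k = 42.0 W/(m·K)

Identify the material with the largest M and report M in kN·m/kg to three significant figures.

material B, M = 167 kN·m/kg

Screen on constraints: k ≥ 0.409 W/(m·K). Survivors: material Q, material L, material B, material Z, material H, material Y.
After converting to SI:
  material Q: σ_y = 313.0 MPa, ρ = 2810 kg/m³
  material L: σ_y = 20.41 MPa, ρ = 2321 kg/m³
  material B: σ_y = 317.8 MPa, ρ = 1903 kg/m³
  material Z: σ_y = 266.1 MPa, ρ = 8922 kg/m³
  material H: σ_y = 572.0 MPa, ρ = 10250 kg/m³
  material Y: σ_y = 861.0 MPa, ρ = 7820 kg/m³
  material B: M = 167 kN·m/kg
  material Q: M = 111 kN·m/kg
  material Y: M = 110 kN·m/kg
  material H: M = 55.8 kN·m/kg
  material Z: M = 29.8 kN·m/kg
  material L: M = 8.79 kN·m/kg
Material B has the largest M.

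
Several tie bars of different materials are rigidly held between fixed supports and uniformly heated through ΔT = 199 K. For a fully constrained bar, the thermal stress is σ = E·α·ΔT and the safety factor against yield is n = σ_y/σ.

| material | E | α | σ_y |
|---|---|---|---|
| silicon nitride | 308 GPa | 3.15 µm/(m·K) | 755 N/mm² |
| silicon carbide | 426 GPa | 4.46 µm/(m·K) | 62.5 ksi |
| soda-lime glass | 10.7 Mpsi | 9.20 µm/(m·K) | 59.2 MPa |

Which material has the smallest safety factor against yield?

In consistent units (E in GPa, α in ×10⁻⁶/K, σ_y in MPa):
  silicon nitride: E = 308.0, α = 3.15, σ_y = 755.0 → σ = 193 MPa, n = 3.91
  silicon carbide: E = 426.0, α = 4.46, σ_y = 430.9 → σ = 378 MPa, n = 1.14
  soda-lime glass: E = 73.77, α = 9.20, σ_y = 59.20 → σ = 135 MPa, n = 0.438
Smallest n: soda-lime glass with n = 0.438.

soda-lime glass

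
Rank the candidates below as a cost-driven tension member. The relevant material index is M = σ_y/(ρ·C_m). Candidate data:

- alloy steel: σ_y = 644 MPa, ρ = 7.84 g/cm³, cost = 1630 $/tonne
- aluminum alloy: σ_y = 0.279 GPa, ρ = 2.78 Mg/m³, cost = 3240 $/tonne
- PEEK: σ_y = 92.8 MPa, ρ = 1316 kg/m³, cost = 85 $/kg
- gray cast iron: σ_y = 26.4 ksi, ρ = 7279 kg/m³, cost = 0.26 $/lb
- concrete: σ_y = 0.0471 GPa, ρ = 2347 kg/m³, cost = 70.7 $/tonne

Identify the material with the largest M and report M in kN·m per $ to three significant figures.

Convert each candidate to consistent units, then evaluate M:
  alloy steel: σ_y = 644.0 MPa, ρ = 7840 kg/m³, cost = 1.630 $/kg
  aluminum alloy: σ_y = 279.0 MPa, ρ = 2780 kg/m³, cost = 3.240 $/kg
  PEEK: σ_y = 92.80 MPa, ρ = 1316 kg/m³, cost = 85.00 $/kg
  gray cast iron: σ_y = 182.0 MPa, ρ = 7279 kg/m³, cost = 0.5732 $/kg
  concrete: σ_y = 47.10 MPa, ρ = 2347 kg/m³, cost = 0.07070 $/kg
  concrete: M = 284 kN·m per $
  alloy steel: M = 50.4 kN·m per $
  gray cast iron: M = 43.6 kN·m per $
  aluminum alloy: M = 31.0 kN·m per $
  PEEK: M = 0.830 kN·m per $
Concrete has the largest M.

concrete, M = 284 kN·m per $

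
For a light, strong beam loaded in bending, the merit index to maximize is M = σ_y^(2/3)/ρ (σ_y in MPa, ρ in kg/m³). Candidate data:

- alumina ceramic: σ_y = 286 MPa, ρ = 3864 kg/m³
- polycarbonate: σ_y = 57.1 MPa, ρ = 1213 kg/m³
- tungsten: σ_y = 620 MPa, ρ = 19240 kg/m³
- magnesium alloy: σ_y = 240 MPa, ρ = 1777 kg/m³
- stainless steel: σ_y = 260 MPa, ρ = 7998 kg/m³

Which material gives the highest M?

magnesium alloy

Computing M directly (units already consistent):
  magnesium alloy: M = 21.7×10⁻³
  polycarbonate: M = 12.2×10⁻³
  alumina ceramic: M = 11.2×10⁻³
  stainless steel: M = 5.09×10⁻³
  tungsten: M = 3.78×10⁻³
Magnesium alloy ranks first.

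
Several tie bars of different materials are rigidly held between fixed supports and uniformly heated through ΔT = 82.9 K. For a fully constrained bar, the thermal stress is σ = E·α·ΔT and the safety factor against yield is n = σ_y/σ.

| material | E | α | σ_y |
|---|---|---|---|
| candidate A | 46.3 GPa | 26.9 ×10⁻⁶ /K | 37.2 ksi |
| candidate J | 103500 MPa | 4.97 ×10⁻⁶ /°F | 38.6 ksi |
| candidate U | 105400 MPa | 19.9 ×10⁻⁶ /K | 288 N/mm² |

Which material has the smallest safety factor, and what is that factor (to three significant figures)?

Per material, after unit conversion:
  candidate A: E = 46.30, α = 26.9, σ_y = 256.5 → σ = 103 MPa, n = 2.48
  candidate J: E = 103.5, α = 8.95, σ_y = 266.1 → σ = 76.8 MPa, n = 3.47
  candidate U: E = 105.4, α = 19.9, σ_y = 288.0 → σ = 174 MPa, n = 1.66
The minimum is candidate U at n = 1.66.

candidate U, n = 1.66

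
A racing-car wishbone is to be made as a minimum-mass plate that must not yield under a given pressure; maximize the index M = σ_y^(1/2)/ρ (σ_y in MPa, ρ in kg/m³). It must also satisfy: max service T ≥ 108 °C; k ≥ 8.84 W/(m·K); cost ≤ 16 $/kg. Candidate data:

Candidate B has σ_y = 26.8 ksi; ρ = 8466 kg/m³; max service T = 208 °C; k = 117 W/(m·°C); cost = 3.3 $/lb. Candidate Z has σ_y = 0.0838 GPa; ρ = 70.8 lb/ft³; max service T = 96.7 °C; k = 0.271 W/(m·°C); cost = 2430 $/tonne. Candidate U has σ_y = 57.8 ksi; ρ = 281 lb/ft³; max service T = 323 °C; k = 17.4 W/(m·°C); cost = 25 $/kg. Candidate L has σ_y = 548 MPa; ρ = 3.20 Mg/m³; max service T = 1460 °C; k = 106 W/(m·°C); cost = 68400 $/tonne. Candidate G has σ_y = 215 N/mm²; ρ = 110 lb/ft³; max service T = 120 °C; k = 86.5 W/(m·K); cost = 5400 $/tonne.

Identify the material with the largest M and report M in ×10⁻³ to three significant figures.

Screen on constraints: max service T ≥ 108 °C; k ≥ 8.84 W/(m·K); cost ≤ 16 $/kg. Survivors: candidate B, candidate G.
Normalizing units and computing the index:
  candidate B: σ_y = 184.8 MPa, ρ = 8466 kg/m³
  candidate G: σ_y = 215.0 MPa, ρ = 1762 kg/m³
  candidate G: M = 8.32×10⁻³
  candidate B: M = 1.61×10⁻³
Candidate G ranks first.

candidate G, M = 8.32×10⁻³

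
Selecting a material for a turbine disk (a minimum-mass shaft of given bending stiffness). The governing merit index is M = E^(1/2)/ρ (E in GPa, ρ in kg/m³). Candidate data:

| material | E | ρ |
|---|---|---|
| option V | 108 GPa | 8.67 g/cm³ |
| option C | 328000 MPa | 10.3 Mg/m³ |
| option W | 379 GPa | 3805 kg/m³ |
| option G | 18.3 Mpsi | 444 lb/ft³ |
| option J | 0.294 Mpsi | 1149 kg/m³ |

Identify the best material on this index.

option W

Convert each candidate to consistent units, then evaluate M:
  option V: E = 108.0 GPa, ρ = 8670 kg/m³
  option C: E = 328.0 GPa, ρ = 10300 kg/m³
  option W: E = 379.0 GPa, ρ = 3805 kg/m³
  option G: E = 126.2 GPa, ρ = 7112 kg/m³
  option J: E = 2.027 GPa, ρ = 1149 kg/m³
  option W: M = 5.12×10⁻³
  option C: M = 1.76×10⁻³
  option G: M = 1.58×10⁻³
  option J: M = 1.24×10⁻³
  option V: M = 1.20×10⁻³
The maximum is for option W.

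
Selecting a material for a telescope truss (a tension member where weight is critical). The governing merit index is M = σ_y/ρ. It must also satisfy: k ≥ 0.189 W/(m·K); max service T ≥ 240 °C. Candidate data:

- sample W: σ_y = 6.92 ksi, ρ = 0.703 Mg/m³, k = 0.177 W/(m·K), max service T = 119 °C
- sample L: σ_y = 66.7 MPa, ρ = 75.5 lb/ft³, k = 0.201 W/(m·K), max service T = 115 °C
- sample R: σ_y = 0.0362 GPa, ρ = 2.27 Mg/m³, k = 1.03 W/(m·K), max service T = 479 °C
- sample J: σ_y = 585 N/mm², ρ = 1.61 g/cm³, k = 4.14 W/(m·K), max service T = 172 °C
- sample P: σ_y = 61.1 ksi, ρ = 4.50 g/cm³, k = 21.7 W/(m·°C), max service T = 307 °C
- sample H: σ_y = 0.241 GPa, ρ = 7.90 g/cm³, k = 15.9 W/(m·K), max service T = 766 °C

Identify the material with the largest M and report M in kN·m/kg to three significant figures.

Screen on constraints: k ≥ 0.189 W/(m·K); max service T ≥ 240 °C. Survivors: sample R, sample P, sample H.
Normalizing units and computing the index:
  sample R: σ_y = 36.20 MPa, ρ = 2270 kg/m³
  sample P: σ_y = 421.3 MPa, ρ = 4500 kg/m³
  sample H: σ_y = 241.0 MPa, ρ = 7900 kg/m³
  sample P: M = 93.6 kN·m/kg
  sample H: M = 30.5 kN·m/kg
  sample R: M = 15.9 kN·m/kg
Sample P has the largest M.

sample P, M = 93.6 kN·m/kg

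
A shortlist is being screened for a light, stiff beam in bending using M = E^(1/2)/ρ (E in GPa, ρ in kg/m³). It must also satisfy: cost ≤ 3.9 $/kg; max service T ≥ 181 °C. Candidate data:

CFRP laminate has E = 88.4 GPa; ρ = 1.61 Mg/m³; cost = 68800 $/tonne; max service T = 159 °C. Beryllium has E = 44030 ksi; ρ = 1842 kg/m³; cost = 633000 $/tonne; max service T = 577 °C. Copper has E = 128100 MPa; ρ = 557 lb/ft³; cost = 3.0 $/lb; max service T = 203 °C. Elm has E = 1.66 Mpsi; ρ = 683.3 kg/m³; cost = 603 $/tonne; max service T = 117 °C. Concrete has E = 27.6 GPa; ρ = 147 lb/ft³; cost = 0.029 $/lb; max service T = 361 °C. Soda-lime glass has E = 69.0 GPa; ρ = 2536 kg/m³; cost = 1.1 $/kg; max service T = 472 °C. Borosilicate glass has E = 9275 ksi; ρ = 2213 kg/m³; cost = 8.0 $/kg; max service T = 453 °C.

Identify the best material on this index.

soda-lime glass

Screen on constraints: cost ≤ 3.9 $/kg; max service T ≥ 181 °C. Survivors: concrete, soda-lime glass.
Convert each candidate to consistent units, then evaluate M:
  concrete: E = 27.60 GPa, ρ = 2355 kg/m³
  soda-lime glass: E = 69.00 GPa, ρ = 2536 kg/m³
  soda-lime glass: M = 3.28×10⁻³
  concrete: M = 2.23×10⁻³
Soda-lime glass ranks first.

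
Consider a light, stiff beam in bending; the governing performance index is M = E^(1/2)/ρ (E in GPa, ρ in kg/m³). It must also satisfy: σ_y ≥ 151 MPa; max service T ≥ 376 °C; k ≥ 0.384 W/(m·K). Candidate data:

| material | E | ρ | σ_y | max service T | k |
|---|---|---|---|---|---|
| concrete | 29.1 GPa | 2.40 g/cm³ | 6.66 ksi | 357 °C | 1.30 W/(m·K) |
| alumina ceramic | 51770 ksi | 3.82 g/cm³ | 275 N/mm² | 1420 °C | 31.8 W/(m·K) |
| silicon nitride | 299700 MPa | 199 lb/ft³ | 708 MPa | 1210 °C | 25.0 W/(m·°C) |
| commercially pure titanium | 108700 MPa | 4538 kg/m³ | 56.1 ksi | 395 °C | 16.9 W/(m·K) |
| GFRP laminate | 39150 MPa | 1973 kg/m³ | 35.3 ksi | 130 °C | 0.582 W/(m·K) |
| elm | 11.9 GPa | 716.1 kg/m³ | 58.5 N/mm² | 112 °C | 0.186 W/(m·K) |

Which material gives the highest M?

silicon nitride

Screen on constraints: σ_y ≥ 151 MPa; max service T ≥ 376 °C; k ≥ 0.384 W/(m·K). Survivors: alumina ceramic, silicon nitride, commercially pure titanium.
Normalizing units and computing the index:
  alumina ceramic: E = 356.9 GPa, ρ = 3820 kg/m³
  silicon nitride: E = 299.7 GPa, ρ = 3188 kg/m³
  commercially pure titanium: E = 108.7 GPa, ρ = 4538 kg/m³
  silicon nitride: M = 5.43×10⁻³
  alumina ceramic: M = 4.95×10⁻³
  commercially pure titanium: M = 2.30×10⁻³
Silicon nitride ranks first.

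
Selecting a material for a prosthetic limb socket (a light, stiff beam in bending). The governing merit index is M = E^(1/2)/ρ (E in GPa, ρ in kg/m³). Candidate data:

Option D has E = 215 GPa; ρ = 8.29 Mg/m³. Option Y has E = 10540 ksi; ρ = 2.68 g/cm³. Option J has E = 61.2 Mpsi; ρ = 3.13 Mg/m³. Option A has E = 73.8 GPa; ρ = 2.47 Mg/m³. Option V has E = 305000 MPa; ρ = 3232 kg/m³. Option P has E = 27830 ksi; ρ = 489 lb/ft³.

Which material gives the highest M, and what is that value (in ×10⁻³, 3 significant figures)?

Convert each candidate to consistent units, then evaluate M:
  option D: E = 215.0 GPa, ρ = 8290 kg/m³
  option Y: E = 72.67 GPa, ρ = 2680 kg/m³
  option J: E = 422.0 GPa, ρ = 3130 kg/m³
  option A: E = 73.80 GPa, ρ = 2470 kg/m³
  option V: E = 305.0 GPa, ρ = 3232 kg/m³
  option P: E = 191.9 GPa, ρ = 7833 kg/m³
  option J: M = 6.56×10⁻³
  option V: M = 5.40×10⁻³
  option A: M = 3.48×10⁻³
  option Y: M = 3.18×10⁻³
  option D: M = 1.77×10⁻³
  option P: M = 1.77×10⁻³
The maximum is for option J.

option J, M = 6.56×10⁻³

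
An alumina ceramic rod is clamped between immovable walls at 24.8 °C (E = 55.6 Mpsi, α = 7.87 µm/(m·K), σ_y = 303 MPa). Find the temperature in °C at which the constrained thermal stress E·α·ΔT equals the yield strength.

E = 55.6 Mpsi = 383.3 GPa.
E·α·ΔT = 303.0 MPa ⇒ ΔT = 303.0 / (383.3×10³ × 7.87×10⁻⁶) = 100.4 K.
T = 24.8 + 100.4 = 125.2 °C.

125 °C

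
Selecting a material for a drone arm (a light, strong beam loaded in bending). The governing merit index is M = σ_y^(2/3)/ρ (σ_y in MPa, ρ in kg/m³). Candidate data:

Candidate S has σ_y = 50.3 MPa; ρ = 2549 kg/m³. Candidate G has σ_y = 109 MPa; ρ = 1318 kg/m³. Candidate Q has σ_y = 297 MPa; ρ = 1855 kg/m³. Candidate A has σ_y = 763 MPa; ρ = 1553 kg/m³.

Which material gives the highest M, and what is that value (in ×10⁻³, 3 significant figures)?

candidate A, M = 53.8×10⁻³

Per-candidate index values:
  candidate A: M = 53.8×10⁻³
  candidate Q: M = 24.0×10⁻³
  candidate G: M = 17.3×10⁻³
  candidate S: M = 5.35×10⁻³
Highest index: candidate A.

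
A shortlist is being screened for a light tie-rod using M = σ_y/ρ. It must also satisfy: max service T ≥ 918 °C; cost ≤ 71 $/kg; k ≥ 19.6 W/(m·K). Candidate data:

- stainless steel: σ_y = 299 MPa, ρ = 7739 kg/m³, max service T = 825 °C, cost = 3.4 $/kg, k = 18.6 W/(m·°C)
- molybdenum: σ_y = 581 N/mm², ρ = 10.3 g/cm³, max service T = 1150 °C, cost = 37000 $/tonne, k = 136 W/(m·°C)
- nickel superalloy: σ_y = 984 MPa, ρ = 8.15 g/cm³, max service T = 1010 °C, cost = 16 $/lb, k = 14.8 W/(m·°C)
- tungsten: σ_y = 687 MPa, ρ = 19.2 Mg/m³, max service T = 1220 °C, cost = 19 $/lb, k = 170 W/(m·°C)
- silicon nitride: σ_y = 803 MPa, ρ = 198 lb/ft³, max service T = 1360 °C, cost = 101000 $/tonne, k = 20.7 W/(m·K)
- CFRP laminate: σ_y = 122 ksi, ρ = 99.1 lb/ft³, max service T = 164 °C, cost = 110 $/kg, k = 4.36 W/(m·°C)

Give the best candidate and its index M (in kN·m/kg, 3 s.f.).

molybdenum, M = 56.4 kN·m/kg

Screen on constraints: max service T ≥ 918 °C; cost ≤ 71 $/kg; k ≥ 19.6 W/(m·K). Survivors: molybdenum, tungsten.
After converting to SI:
  molybdenum: σ_y = 581.0 MPa, ρ = 10300 kg/m³
  tungsten: σ_y = 687.0 MPa, ρ = 19200 kg/m³
  molybdenum: M = 56.4 kN·m/kg
  tungsten: M = 35.8 kN·m/kg
Molybdenum ranks first.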